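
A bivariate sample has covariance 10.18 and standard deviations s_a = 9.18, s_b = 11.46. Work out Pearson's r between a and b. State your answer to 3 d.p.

0.097

r = Cov(a,b) / (s_a · s_b) = 10.18 / (9.18 × 11.46)
  = 10.18 / 105.2028 ≈ 0.097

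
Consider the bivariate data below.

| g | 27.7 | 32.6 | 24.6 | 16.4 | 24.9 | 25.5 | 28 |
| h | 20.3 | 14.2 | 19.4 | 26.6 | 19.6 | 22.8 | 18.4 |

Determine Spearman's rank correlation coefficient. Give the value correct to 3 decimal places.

Rank g: 5, 7, 2, 1, 3, 4, 6
Rank h: 5, 1, 3, 7, 4, 6, 2
d = rank(g) − rank(h): 0, 6, -1, -6, -1, -2, 4; Σd² = 94
ρ = 1 − 6Σd² / [n(n²−1)] = 1 − 6×94 / (7×48) = 1 − 564/336 ≈ -0.679

-0.679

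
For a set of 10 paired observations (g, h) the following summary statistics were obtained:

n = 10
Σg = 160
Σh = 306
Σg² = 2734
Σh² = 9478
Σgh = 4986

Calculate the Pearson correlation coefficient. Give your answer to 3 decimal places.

0.638

r = (nΣgh − ΣgΣh) / √[(nΣg² − (Σg)²)(nΣh² − (Σh)²)]
Numerator: 10×4986 − 160×306 = 900
Denominator: √[(27340 − 25600)(94780 − 93636)] = √[1740 × 1144] = 1410.8721
r = 900 / 1410.8721 ≈ 0.638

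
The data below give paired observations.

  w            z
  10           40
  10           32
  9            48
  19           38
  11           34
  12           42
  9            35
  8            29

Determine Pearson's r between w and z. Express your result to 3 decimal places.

0.143

n = 8, Σw = 88, Σz = 298, Σw² = 1052, Σz² = 11358, Σwz = 3299
nΣwz − ΣwΣz = 26392 − 26224 = 168
nΣw² − (Σw)² = 8416 − 7744 = 672; nΣz² − (Σz)² = 90864 − 88804 = 2060
r = 168 / √(672 × 2060) = 168 / 1176.5713 ≈ 0.143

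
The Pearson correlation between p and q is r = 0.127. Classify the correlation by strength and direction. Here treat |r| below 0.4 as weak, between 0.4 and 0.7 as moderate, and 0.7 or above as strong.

weak positive

r = 0.127 > 0 so the relationship is positive.
|r| = 0.127, which falls in the weak range.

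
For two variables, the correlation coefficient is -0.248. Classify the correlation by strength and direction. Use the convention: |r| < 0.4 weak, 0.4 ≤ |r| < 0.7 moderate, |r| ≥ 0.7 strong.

r = -0.248 < 0 so the relationship is negative.
|r| = 0.248, which falls in the weak range.

weak negative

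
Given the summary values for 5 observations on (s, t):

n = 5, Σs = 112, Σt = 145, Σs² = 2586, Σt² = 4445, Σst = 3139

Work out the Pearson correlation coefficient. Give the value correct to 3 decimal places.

r = (nΣst − ΣsΣt) / √[(nΣs² − (Σs)²)(nΣt² − (Σt)²)]
Numerator: 5×3139 − 112×145 = -545
Denominator: √[(12930 − 12544)(22225 − 21025)] = √[386 × 1200] = 680.5880
r = -545 / 680.5880 ≈ -0.801

-0.801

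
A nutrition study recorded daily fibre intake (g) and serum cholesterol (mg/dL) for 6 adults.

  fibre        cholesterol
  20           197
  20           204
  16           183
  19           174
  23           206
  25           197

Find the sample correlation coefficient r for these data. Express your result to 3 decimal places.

0.592

n = 6, Σx = 123, Σy = 1161, Σx² = 2571, Σy² = 225435, Σxy = 23917
nΣxy − ΣxΣy = 143502 − 142803 = 699
nΣx² − (Σx)² = 15426 − 15129 = 297; nΣy² − (Σy)² = 1352610 − 1347921 = 4689
r = 699 / √(297 × 4689) = 699 / 1180.0987 ≈ 0.592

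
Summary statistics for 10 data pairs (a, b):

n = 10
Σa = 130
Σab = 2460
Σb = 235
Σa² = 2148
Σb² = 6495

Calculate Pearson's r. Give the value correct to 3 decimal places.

r = (nΣab − ΣaΣb) / √[(nΣa² − (Σa)²)(nΣb² − (Σb)²)]
Numerator: 10×2460 − 130×235 = -5950
Denominator: √[(21480 − 16900)(64950 − 55225)] = √[4580 × 9725] = 6673.8669
r = -5950 / 6673.8669 ≈ -0.892

-0.892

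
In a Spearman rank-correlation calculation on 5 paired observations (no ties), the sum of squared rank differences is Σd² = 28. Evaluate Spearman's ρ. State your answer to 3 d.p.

-0.400

ρ = 1 − 6Σd² / [n(n²−1)] = 1 − 6×28 / (5×24)
  = 1 − 168/120 = 1 − 1.4000 ≈ -0.400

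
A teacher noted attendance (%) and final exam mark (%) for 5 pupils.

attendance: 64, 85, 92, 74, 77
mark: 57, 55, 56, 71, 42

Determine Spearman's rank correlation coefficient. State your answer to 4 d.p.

-0.5000

Rank attendance: 1, 4, 5, 2, 3
Rank mark: 4, 2, 3, 5, 1
d = rank(attendance) − rank(mark): -3, 2, 2, -3, 2; Σd² = 30
ρ = 1 − 6Σd² / [n(n²−1)] = 1 − 6×30 / (5×24) = 1 − 180/120 ≈ -0.5000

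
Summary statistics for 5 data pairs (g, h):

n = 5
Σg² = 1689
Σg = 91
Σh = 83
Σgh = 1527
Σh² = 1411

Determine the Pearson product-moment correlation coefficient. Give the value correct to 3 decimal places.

r = (nΣgh − ΣgΣh) / √[(nΣg² − (Σg)²)(nΣh² − (Σh)²)]
Numerator: 5×1527 − 91×83 = 82
Denominator: √[(8445 − 8281)(7055 − 6889)] = √[164 × 166] = 164.9970
r = 82 / 164.9970 ≈ 0.497

0.497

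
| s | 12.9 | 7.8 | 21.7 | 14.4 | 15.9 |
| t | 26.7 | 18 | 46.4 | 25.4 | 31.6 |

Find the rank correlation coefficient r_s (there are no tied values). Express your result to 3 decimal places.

0.900

Rank s: 2, 1, 5, 3, 4
Rank t: 3, 1, 5, 2, 4
d = rank(s) − rank(t): -1, 0, 0, 1, 0; Σd² = 2
ρ = 1 − 6Σd² / [n(n²−1)] = 1 − 6×2 / (5×24) = 1 − 12/120 ≈ 0.900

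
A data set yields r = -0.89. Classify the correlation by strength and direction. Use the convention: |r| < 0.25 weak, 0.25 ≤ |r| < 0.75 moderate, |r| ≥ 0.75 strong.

r = -0.89 < 0 so the relationship is negative.
|r| = 0.89, which falls in the strong range.

strong negative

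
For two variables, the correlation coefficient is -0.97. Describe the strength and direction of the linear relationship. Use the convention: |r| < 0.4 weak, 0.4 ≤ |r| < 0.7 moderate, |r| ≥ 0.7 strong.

r = -0.97 < 0 so the relationship is negative.
|r| = 0.97, which falls in the strong range.

strong negative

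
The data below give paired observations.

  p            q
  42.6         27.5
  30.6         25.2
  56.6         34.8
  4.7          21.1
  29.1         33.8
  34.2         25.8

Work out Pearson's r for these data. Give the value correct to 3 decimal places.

n = 6, Σp = 197.8, Σq = 168.2, Σp² = 7993.22, Σq² = 4855.62, Σpq = 5877.41
nΣpq − ΣpΣq = 35264.46 − 33269.96 = 1994.5
nΣp² − (Σp)² = 47959.32 − 39124.84 = 8834.48; nΣq² − (Σq)² = 29133.72 − 28291.24 = 842.48
r = 1994.5 / √(8834.48 × 842.48) = 1994.5 / 2728.1629 ≈ 0.731

0.731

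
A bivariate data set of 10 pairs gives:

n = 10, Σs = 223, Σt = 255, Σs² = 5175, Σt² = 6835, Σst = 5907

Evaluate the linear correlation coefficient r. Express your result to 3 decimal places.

0.851

r = (nΣst − ΣsΣt) / √[(nΣs² − (Σs)²)(nΣt² − (Σt)²)]
Numerator: 10×5907 − 223×255 = 2205
Denominator: √[(51750 − 49729)(68350 − 65025)] = √[2021 × 3325] = 2592.2625
r = 2205 / 2592.2625 ≈ 0.851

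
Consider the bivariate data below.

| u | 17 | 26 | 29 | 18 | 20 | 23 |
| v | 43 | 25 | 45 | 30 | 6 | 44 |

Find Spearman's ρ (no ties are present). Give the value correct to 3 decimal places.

Rank u: 1, 5, 6, 2, 3, 4
Rank v: 4, 2, 6, 3, 1, 5
d = rank(u) − rank(v): -3, 3, 0, -1, 2, -1; Σd² = 24
ρ = 1 − 6Σd² / [n(n²−1)] = 1 − 6×24 / (6×35) = 1 − 144/210 ≈ 0.314

0.314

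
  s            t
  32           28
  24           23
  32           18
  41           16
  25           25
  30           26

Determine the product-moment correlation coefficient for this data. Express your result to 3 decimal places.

n = 6, Σs = 184, Σt = 136, Σs² = 5830, Σt² = 3194, Σst = 4085
nΣst − ΣsΣt = 24510 − 25024 = -514
nΣs² − (Σs)² = 34980 − 33856 = 1124; nΣt² − (Σt)² = 19164 − 18496 = 668
r = -514 / √(1124 × 668) = -514 / 866.5056 ≈ -0.593

-0.593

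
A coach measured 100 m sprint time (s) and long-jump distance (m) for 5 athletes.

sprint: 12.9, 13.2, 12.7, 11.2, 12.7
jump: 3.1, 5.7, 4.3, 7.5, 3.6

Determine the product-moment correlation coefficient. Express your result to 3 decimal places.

-0.707

n = 5, Σx = 62.7, Σy = 24.2, Σx² = 788.67, Σy² = 129.8, Σxy = 299.56
nΣxy − ΣxΣy = 1497.8 − 1517.34 = -19.54
nΣx² − (Σx)² = 3943.35 − 3931.29 = 12.06; nΣy² − (Σy)² = 649 − 585.64 = 63.36
r = -19.54 / √(12.06 × 63.36) = -19.54 / 27.6427 ≈ -0.707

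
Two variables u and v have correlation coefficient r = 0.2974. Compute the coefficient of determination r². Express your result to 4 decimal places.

r² = (0.2974)² = 0.0884

0.0884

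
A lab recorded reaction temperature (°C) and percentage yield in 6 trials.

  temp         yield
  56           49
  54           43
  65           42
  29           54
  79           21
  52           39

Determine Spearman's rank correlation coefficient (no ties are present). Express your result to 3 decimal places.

Rank temp: 4, 3, 5, 1, 6, 2
Rank yield: 5, 4, 3, 6, 1, 2
d = rank(temp) − rank(yield): -1, -1, 2, -5, 5, 0; Σd² = 56
ρ = 1 − 6Σd² / [n(n²−1)] = 1 − 6×56 / (6×35) = 1 − 336/210 ≈ -0.600

-0.600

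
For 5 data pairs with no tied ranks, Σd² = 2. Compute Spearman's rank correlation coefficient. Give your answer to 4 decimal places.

0.9000

ρ = 1 − 6Σd² / [n(n²−1)] = 1 − 6×2 / (5×24)
  = 1 − 12/120 = 1 − 0.10000 ≈ 0.9000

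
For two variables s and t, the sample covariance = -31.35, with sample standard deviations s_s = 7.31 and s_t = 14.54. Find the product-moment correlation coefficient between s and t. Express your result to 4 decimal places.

-0.2950

r = Cov(s,t) / (s_s · s_t) = -31.35 / (7.31 × 14.54)
  = -31.35 / 106.2874 ≈ -0.2950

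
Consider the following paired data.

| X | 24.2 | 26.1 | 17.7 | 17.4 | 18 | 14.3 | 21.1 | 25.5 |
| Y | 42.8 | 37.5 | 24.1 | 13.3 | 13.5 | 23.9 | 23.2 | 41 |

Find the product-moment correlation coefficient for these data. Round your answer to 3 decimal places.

0.810

n = 8, ΣX = 164.3, ΣY = 219.3, ΣX² = 3506.85, ΣY² = 6968.49, ΣXY = 4792.29
nΣXY − ΣXΣY = 38338.32 − 36030.99 = 2307.33
nΣX² − (ΣX)² = 28054.8 − 26994.49 = 1060.31; nΣY² − (ΣY)² = 55747.92 − 48092.49 = 7655.43
r = 2307.33 / √(1060.31 × 7655.43) = 2307.33 / 2849.0576 ≈ 0.810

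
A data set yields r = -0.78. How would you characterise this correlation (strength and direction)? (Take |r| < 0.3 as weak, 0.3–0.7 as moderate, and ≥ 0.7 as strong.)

r = -0.78 < 0 so the relationship is negative.
|r| = 0.78, which falls in the strong range.

strong negative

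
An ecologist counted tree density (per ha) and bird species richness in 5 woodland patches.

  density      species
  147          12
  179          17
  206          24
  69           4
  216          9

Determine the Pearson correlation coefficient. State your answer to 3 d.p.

0.654

n = 5, Σx = 817, Σy = 66, Σx² = 147503, Σy² = 1106, Σxy = 11971
nΣxy − ΣxΣy = 59855 − 53922 = 5933
nΣx² − (Σx)² = 737515 − 667489 = 70026; nΣy² − (Σy)² = 5530 − 4356 = 1174
r = 5933 / √(70026 × 1174) = 5933 / 9067.0019 ≈ 0.654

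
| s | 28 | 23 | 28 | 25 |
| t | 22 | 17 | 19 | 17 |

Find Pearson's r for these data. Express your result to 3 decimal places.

0.806

n = 4, Σs = 104, Σt = 75, Σs² = 2722, Σt² = 1423, Σst = 1964
nΣst − ΣsΣt = 7856 − 7800 = 56
nΣs² − (Σs)² = 10888 − 10816 = 72; nΣt² − (Σt)² = 5692 − 5625 = 67
r = 56 / √(72 × 67) = 56 / 69.4550 ≈ 0.806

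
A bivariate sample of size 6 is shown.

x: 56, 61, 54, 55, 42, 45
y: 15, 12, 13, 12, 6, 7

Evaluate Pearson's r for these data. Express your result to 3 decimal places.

0.864

n = 6, Σx = 313, Σy = 65, Σx² = 16587, Σy² = 767, Σxy = 3501
nΣxy − ΣxΣy = 21006 − 20345 = 661
nΣx² − (Σx)² = 99522 − 97969 = 1553; nΣy² − (Σy)² = 4602 − 4225 = 377
r = 661 / √(1553 × 377) = 661 / 765.1673 ≈ 0.864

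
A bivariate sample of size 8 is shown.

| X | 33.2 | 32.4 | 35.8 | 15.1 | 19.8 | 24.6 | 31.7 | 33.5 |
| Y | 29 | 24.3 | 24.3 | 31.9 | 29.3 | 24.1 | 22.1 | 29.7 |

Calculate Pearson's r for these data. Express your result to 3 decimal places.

-0.525

n = 8, ΣX = 226.1, ΣY = 214.7, ΣX² = 6785.99, ΣY² = 5849.39, ΣXY = 5970.27
nΣXY − ΣXΣY = 47762.16 − 48543.67 = -781.51
nΣX² − (ΣX)² = 54287.92 − 51121.21 = 3166.71; nΣY² − (ΣY)² = 46795.12 − 46096.09 = 699.03
r = -781.51 / √(3166.71 × 699.03) = -781.51 / 1487.8257 ≈ -0.525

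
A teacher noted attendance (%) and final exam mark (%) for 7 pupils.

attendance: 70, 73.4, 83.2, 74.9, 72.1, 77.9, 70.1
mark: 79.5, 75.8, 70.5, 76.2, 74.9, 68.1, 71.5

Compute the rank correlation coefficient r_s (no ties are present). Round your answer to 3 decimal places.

-0.607

Rank attendance: 1, 4, 7, 5, 3, 6, 2
Rank mark: 7, 5, 2, 6, 4, 1, 3
d = rank(attendance) − rank(mark): -6, -1, 5, -1, -1, 5, -1; Σd² = 90
ρ = 1 − 6Σd² / [n(n²−1)] = 1 − 6×90 / (7×48) = 1 − 540/336 ≈ -0.607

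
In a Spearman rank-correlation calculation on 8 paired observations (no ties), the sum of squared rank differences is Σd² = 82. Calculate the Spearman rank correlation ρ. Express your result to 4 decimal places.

0.0238

ρ = 1 − 6Σd² / [n(n²−1)] = 1 − 6×82 / (8×63)
  = 1 − 492/504 = 1 − 0.97619 ≈ 0.0238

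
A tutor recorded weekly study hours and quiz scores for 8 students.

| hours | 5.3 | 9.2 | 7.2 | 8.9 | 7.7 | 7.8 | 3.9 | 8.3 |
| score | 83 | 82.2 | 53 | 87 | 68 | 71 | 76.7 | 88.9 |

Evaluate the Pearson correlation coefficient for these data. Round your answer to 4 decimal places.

n = 8, Σx = 58.3, Σy = 609.8, Σx² = 448.01, Σy² = 47474.94, Σxy = 4466.44
nΣxy − ΣxΣy = 35731.52 − 35551.34 = 180.18
nΣx² − (Σx)² = 3584.08 − 3398.89 = 185.19; nΣy² − (Σy)² = 379799.52 − 371856.04 = 7943.48
r = 180.18 / √(185.19 × 7943.48) = 180.18 / 1212.8698 ≈ 0.1486

0.1486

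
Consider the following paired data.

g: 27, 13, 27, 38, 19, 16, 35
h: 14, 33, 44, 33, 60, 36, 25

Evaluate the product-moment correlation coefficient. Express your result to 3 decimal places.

n = 7, Σg = 175, Σh = 245, Σg² = 4913, Σh² = 9831, Σgh = 5840
nΣgh − ΣgΣh = 40880 − 42875 = -1995
nΣg² − (Σg)² = 34391 − 30625 = 3766; nΣh² − (Σh)² = 68817 − 60025 = 8792
r = -1995 / √(3766 × 8792) = -1995 / 5754.1873 ≈ -0.347

-0.347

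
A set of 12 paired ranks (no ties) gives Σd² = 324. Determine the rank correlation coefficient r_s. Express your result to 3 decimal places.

ρ = 1 − 6Σd² / [n(n²−1)] = 1 − 6×324 / (12×143)
  = 1 − 1944/1716 = 1 − 1.1329 ≈ -0.133

-0.133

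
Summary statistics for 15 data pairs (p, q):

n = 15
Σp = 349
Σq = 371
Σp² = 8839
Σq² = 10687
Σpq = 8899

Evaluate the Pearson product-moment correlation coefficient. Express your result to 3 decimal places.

0.256

r = (nΣpq − ΣpΣq) / √[(nΣp² − (Σp)²)(nΣq² − (Σq)²)]
Numerator: 15×8899 − 349×371 = 4006
Denominator: √[(132585 − 121801)(160305 − 137641)] = √[10784 × 22664] = 15633.5721
r = 4006 / 15633.5721 ≈ 0.256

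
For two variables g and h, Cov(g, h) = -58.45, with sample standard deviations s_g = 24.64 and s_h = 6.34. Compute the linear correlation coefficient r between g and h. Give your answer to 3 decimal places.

r = Cov(g,h) / (s_g · s_h) = -58.45 / (24.64 × 6.34)
  = -58.45 / 156.2176 ≈ -0.374

-0.374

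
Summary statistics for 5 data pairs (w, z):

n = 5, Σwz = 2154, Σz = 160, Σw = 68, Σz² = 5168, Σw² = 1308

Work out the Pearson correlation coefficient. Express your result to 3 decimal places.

r = (nΣwz − ΣwΣz) / √[(nΣw² − (Σw)²)(nΣz² − (Σz)²)]
Numerator: 5×2154 − 68×160 = -110
Denominator: √[(6540 − 4624)(25840 − 25600)] = √[1916 × 240] = 678.1150
r = -110 / 678.1150 ≈ -0.162

-0.162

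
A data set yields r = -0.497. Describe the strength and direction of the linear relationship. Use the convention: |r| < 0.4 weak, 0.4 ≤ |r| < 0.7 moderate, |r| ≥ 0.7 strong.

moderate negative

r = -0.497 < 0 so the relationship is negative.
|r| = 0.497, which falls in the moderate range.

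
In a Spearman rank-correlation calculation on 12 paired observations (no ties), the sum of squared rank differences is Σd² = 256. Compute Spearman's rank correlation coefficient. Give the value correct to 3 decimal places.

ρ = 1 − 6Σd² / [n(n²−1)] = 1 − 6×256 / (12×143)
  = 1 − 1536/1716 = 1 − 0.8951 ≈ 0.105

0.105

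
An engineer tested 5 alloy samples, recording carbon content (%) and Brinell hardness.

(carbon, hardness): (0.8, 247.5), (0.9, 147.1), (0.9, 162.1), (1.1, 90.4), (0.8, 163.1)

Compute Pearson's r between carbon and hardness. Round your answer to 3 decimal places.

n = 5, Σx = 4.5, Σy = 810.2, Σx² = 4.11, Σy² = 143944.84, Σxy = 706.2
nΣxy − ΣxΣy = 3531 − 3645.9 = -114.9
nΣx² − (Σx)² = 20.55 − 20.25 = 0.3; nΣy² − (Σy)² = 719724.2 − 656424.04 = 63300.16
r = -114.9 / √(0.3 × 63300.16) = -114.9 / 137.8044 ≈ -0.834

-0.834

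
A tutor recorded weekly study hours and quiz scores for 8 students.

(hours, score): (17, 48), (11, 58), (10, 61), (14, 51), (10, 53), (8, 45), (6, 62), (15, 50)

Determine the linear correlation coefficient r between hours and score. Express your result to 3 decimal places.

n = 8, Σx = 91, Σy = 428, Σx² = 1131, Σy² = 23168, Σxy = 4790
nΣxy − ΣxΣy = 38320 − 38948 = -628
nΣx² − (Σx)² = 9048 − 8281 = 767; nΣy² − (Σy)² = 185344 − 183184 = 2160
r = -628 / √(767 × 2160) = -628 / 1287.1364 ≈ -0.488

-0.488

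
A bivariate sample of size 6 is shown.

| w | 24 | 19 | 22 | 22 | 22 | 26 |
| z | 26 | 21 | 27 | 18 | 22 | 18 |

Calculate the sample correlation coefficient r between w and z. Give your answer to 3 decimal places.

n = 6, Σw = 135, Σz = 132, Σw² = 3065, Σz² = 2978, Σwz = 2965
nΣwz − ΣwΣz = 17790 − 17820 = -30
nΣw² − (Σw)² = 18390 − 18225 = 165; nΣz² − (Σz)² = 17868 − 17424 = 444
r = -30 / √(165 × 444) = -30 / 270.6658 ≈ -0.111

-0.111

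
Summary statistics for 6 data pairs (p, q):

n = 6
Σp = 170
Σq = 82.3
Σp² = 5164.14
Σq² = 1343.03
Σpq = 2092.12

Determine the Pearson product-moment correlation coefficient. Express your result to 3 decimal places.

-0.879

r = (nΣpq − ΣpΣq) / √[(nΣp² − (Σp)²)(nΣq² − (Σq)²)]
Numerator: 6×2092.12 − 170×82.3 = -1438.28
Denominator: √[(30984.84 − 28900)(8058.18 − 6773.29)] = √[2084.84 × 1284.89] = 1636.7010
r = -1438.28 / 1636.7010 ≈ -0.879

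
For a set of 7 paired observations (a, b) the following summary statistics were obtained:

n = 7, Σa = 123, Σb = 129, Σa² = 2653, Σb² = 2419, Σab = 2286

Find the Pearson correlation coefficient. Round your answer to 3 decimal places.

0.135

r = (nΣab − ΣaΣb) / √[(nΣa² − (Σa)²)(nΣb² − (Σb)²)]
Numerator: 7×2286 − 123×129 = 135
Denominator: √[(18571 − 15129)(16933 − 16641)] = √[3442 × 292] = 1002.5288
r = 135 / 1002.5288 ≈ 0.135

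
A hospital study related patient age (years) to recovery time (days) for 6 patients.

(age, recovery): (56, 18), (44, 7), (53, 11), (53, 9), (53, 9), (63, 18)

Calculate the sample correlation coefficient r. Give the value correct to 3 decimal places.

n = 6, Σx = 322, Σy = 72, Σx² = 17468, Σy² = 980, Σxy = 3987
nΣxy − ΣxΣy = 23922 − 23184 = 738
nΣx² − (Σx)² = 104808 − 103684 = 1124; nΣy² − (Σy)² = 5880 − 5184 = 696
r = 738 / √(1124 × 696) = 738 / 884.4795 ≈ 0.834

0.834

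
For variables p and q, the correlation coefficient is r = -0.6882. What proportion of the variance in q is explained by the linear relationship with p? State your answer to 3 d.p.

0.474

r² = (-0.6882)² = 0.474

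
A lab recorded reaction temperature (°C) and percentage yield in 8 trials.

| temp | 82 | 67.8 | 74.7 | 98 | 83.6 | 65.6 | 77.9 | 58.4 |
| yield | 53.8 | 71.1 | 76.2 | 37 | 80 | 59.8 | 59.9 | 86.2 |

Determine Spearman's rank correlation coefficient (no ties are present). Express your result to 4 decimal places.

-0.4762

Rank temp: 6, 3, 4, 8, 7, 2, 5, 1
Rank yield: 2, 5, 6, 1, 7, 3, 4, 8
d = rank(temp) − rank(yield): 4, -2, -2, 7, 0, -1, 1, -7; Σd² = 124
ρ = 1 − 6Σd² / [n(n²−1)] = 1 − 6×124 / (8×63) = 1 − 744/504 ≈ -0.4762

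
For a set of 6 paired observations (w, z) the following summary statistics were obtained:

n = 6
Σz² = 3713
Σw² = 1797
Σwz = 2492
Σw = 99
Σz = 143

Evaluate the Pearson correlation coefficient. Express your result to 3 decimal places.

0.594

r = (nΣwz − ΣwΣz) / √[(nΣw² − (Σw)²)(nΣz² − (Σz)²)]
Numerator: 6×2492 − 99×143 = 795
Denominator: √[(10782 − 9801)(22278 − 20449)] = √[981 × 1829] = 1339.4958
r = 795 / 1339.4958 ≈ 0.594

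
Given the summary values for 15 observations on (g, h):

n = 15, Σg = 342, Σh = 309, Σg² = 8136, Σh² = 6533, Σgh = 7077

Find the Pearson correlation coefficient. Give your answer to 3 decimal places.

0.134

r = (nΣgh − ΣgΣh) / √[(nΣg² − (Σg)²)(nΣh² − (Σh)²)]
Numerator: 15×7077 − 342×309 = 477
Denominator: √[(122040 − 116964)(97995 − 95481)] = √[5076 × 2514] = 3572.2631
r = 477 / 3572.2631 ≈ 0.134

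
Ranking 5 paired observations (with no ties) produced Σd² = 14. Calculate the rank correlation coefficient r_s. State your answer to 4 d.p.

0.3000

ρ = 1 − 6Σd² / [n(n²−1)] = 1 − 6×14 / (5×24)
  = 1 − 84/120 = 1 − 0.70000 ≈ 0.3000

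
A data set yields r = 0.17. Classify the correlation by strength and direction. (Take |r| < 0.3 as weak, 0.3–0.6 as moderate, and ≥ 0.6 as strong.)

r = 0.17 > 0 so the relationship is positive.
|r| = 0.17, which falls in the weak range.

weak positive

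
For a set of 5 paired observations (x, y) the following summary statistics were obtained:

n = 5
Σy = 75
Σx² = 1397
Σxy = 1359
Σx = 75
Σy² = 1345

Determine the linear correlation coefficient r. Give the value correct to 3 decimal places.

0.957

r = (nΣxy − ΣxΣy) / √[(nΣx² − (Σx)²)(nΣy² − (Σy)²)]
Numerator: 5×1359 − 75×75 = 1170
Denominator: √[(6985 − 5625)(6725 − 5625)] = √[1360 × 1100] = 1223.1108
r = 1170 / 1223.1108 ≈ 0.957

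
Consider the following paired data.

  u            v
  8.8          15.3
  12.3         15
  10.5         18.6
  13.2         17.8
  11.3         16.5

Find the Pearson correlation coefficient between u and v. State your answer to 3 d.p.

0.223

n = 5, Σu = 56.1, Σv = 83.2, Σu² = 640.91, Σv² = 1394.14, Σuv = 935.85
nΣuv − ΣuΣv = 4679.25 − 4667.52 = 11.73
nΣu² − (Σu)² = 3204.55 − 3147.21 = 57.34; nΣv² − (Σv)² = 6970.7 − 6922.24 = 48.46
r = 11.73 / √(57.34 × 48.46) = 11.73 / 52.7133 ≈ 0.223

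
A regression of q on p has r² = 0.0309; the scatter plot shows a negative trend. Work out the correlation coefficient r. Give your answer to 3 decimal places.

|r| = √0.0309 = 0.176
The association is negative, so r = −0.176.

-0.176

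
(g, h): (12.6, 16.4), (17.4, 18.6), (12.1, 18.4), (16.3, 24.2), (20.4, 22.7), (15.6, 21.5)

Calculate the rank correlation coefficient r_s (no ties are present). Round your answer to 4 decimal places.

Rank g: 2, 5, 1, 4, 6, 3
Rank h: 1, 3, 2, 6, 5, 4
d = rank(g) − rank(h): 1, 2, -1, -2, 1, -1; Σd² = 12
ρ = 1 − 6Σd² / [n(n²−1)] = 1 − 6×12 / (6×35) = 1 − 72/210 ≈ 0.6571

0.6571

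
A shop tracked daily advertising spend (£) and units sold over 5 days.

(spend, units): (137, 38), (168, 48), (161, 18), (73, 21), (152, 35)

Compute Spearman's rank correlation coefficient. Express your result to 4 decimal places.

Rank spend: 2, 5, 4, 1, 3
Rank units: 4, 5, 1, 2, 3
d = rank(spend) − rank(units): -2, 0, 3, -1, 0; Σd² = 14
ρ = 1 − 6Σd² / [n(n²−1)] = 1 − 6×14 / (5×24) = 1 − 84/120 ≈ 0.3000

0.3000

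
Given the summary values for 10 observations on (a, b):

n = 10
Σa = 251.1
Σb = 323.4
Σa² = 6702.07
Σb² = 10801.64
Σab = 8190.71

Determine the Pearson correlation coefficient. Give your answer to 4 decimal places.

r = (nΣab − ΣaΣb) / √[(nΣa² − (Σa)²)(nΣb² − (Σb)²)]
Numerator: 10×8190.71 − 251.1×323.4 = 701.36
Denominator: √[(67020.7 − 63051.21)(108016.4 − 104587.56)] = √[3969.49 × 3428.84] = 3689.2745
r = 701.36 / 3689.2745 ≈ 0.1901

0.1901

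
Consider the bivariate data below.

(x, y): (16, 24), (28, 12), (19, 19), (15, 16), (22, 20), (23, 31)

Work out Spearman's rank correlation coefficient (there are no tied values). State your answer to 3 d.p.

Rank x: 2, 6, 3, 1, 4, 5
Rank y: 5, 1, 3, 2, 4, 6
d = rank(x) − rank(y): -3, 5, 0, -1, 0, -1; Σd² = 36
ρ = 1 − 6Σd² / [n(n²−1)] = 1 − 6×36 / (6×35) = 1 − 216/210 ≈ -0.029

-0.029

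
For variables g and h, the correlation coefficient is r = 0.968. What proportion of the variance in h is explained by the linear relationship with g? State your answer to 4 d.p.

r² = (0.968)² = 0.9370

0.9370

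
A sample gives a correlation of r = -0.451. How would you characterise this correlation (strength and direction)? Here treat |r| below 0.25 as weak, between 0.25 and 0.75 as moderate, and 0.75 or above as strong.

r = -0.451 < 0 so the relationship is negative.
|r| = 0.451, which falls in the moderate range.

moderate negative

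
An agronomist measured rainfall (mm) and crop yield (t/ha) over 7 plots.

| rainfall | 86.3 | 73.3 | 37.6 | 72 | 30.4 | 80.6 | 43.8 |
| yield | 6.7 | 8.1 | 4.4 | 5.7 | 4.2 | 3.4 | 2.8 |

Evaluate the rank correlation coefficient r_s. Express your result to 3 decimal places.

0.393

Rank rainfall: 7, 5, 2, 4, 1, 6, 3
Rank yield: 6, 7, 4, 5, 3, 2, 1
d = rank(rainfall) − rank(yield): 1, -2, -2, -1, -2, 4, 2; Σd² = 34
ρ = 1 − 6Σd² / [n(n²−1)] = 1 − 6×34 / (7×48) = 1 − 204/336 ≈ 0.393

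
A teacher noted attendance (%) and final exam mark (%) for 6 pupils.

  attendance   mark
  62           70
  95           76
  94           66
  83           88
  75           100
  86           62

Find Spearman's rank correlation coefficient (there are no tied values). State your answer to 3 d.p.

Rank attendance: 1, 6, 5, 3, 2, 4
Rank mark: 3, 4, 2, 5, 6, 1
d = rank(attendance) − rank(mark): -2, 2, 3, -2, -4, 3; Σd² = 46
ρ = 1 − 6Σd² / [n(n²−1)] = 1 − 6×46 / (6×35) = 1 − 276/210 ≈ -0.314

-0.314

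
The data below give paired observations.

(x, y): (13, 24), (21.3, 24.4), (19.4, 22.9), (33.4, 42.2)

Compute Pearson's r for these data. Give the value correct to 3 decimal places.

0.906

n = 4, Σx = 87.1, Σy = 113.5, Σx² = 2114.61, Σy² = 3476.61, Σxy = 2685.46
nΣxy − ΣxΣy = 10741.84 − 9885.85 = 855.99
nΣx² − (Σx)² = 8458.44 − 7586.41 = 872.03; nΣy² − (Σy)² = 13906.44 − 12882.25 = 1024.19
r = 855.99 / √(872.03 × 1024.19) = 855.99 / 945.0526 ≈ 0.906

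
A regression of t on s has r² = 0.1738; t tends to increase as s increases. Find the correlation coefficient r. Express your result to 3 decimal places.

|r| = √0.1738 = 0.417
The association is positive, so r = 0.417.

0.417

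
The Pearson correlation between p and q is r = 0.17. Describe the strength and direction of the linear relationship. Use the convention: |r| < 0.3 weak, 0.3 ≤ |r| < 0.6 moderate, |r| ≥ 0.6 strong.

r = 0.17 > 0 so the relationship is positive.
|r| = 0.17, which falls in the weak range.

weak positive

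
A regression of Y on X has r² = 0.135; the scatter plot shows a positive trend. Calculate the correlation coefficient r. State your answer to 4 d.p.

0.3674

|r| = √0.135 = 0.3674
The association is positive, so r = 0.3674.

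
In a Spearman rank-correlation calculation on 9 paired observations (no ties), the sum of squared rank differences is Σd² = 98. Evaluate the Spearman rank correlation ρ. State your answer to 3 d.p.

ρ = 1 − 6Σd² / [n(n²−1)] = 1 − 6×98 / (9×80)
  = 1 − 588/720 = 1 − 0.8167 ≈ 0.183

0.183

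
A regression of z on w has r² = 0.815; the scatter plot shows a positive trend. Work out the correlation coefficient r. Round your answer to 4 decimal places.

|r| = √0.815 = 0.9028
The association is positive, so r = 0.9028.

0.9028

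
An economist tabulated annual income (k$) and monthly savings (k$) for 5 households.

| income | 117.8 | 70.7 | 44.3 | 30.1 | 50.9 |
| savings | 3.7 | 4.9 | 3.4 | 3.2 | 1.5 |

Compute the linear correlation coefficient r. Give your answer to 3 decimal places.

n = 5, Σx = 313.8, Σy = 16.7, Σx² = 24334.64, Σy² = 61.75, Σxy = 1105.58
nΣxy − ΣxΣy = 5527.9 − 5240.46 = 287.44
nΣx² − (Σx)² = 121673.2 − 98470.44 = 23202.76; nΣy² − (Σy)² = 308.75 − 278.89 = 29.86
r = 287.44 / √(23202.76 × 29.86) = 287.44 / 832.3668 ≈ 0.345

0.345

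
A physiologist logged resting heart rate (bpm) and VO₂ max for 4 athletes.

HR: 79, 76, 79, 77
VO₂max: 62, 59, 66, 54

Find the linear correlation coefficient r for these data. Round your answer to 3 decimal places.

0.714

n = 4, Σx = 311, Σy = 241, Σx² = 24187, Σy² = 14597, Σxy = 18754
nΣxy − ΣxΣy = 75016 − 74951 = 65
nΣx² − (Σx)² = 96748 − 96721 = 27; nΣy² − (Σy)² = 58388 − 58081 = 307
r = 65 / √(27 × 307) = 65 / 91.0439 ≈ 0.714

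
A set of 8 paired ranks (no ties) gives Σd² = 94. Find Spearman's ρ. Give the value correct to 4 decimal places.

-0.1190

ρ = 1 − 6Σd² / [n(n²−1)] = 1 − 6×94 / (8×63)
  = 1 − 564/504 = 1 − 1.11905 ≈ -0.1190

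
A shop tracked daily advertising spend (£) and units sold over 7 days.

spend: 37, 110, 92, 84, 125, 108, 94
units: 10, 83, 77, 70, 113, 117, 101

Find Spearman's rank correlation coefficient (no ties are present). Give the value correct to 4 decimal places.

Rank spend: 1, 6, 3, 2, 7, 5, 4
Rank units: 1, 4, 3, 2, 6, 7, 5
d = rank(spend) − rank(units): 0, 2, 0, 0, 1, -2, -1; Σd² = 10
ρ = 1 − 6Σd² / [n(n²−1)] = 1 − 6×10 / (7×48) = 1 − 60/336 ≈ 0.8214

0.8214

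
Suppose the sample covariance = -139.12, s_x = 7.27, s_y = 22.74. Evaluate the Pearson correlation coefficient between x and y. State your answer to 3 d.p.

r = Cov(x,y) / (s_x · s_y) = -139.12 / (7.27 × 22.74)
  = -139.12 / 165.3198 ≈ -0.842

-0.842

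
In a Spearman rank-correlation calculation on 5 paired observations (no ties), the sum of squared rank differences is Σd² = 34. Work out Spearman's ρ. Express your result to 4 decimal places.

-0.7000

ρ = 1 − 6Σd² / [n(n²−1)] = 1 − 6×34 / (5×24)
  = 1 − 204/120 = 1 − 1.70000 ≈ -0.7000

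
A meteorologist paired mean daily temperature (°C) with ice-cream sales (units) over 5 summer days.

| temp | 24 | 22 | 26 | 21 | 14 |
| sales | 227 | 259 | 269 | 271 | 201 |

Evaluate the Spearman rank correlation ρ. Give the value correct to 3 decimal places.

Rank temp: 4, 3, 5, 2, 1
Rank sales: 2, 3, 4, 5, 1
d = rank(temp) − rank(sales): 2, 0, 1, -3, 0; Σd² = 14
ρ = 1 − 6Σd² / [n(n²−1)] = 1 − 6×14 / (5×24) = 1 − 84/120 ≈ 0.300

0.300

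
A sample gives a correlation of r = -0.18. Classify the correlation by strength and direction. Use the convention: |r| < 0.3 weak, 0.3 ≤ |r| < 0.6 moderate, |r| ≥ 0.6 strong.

r = -0.18 < 0 so the relationship is negative.
|r| = 0.18, which falls in the weak range.

weak negative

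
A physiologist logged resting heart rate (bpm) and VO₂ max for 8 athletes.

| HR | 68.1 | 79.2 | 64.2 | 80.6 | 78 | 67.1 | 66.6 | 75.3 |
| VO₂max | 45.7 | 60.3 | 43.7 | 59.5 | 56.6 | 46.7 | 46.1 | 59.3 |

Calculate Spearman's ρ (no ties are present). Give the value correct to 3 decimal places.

Rank HR: 4, 7, 1, 8, 6, 3, 2, 5
Rank VO₂max: 2, 8, 1, 7, 5, 4, 3, 6
d = rank(HR) − rank(VO₂max): 2, -1, 0, 1, 1, -1, -1, -1; Σd² = 10
ρ = 1 − 6Σd² / [n(n²−1)] = 1 − 6×10 / (8×63) = 1 − 60/504 ≈ 0.881

0.881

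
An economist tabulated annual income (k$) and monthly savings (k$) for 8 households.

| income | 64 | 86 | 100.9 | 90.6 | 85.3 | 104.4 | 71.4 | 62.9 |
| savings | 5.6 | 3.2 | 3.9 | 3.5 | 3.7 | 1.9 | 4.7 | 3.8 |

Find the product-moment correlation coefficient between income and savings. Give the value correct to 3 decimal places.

n = 8, Σx = 665.5, Σy = 30.3, Σx² = 57110.99, Σy² = 122.89, Σxy = 2432.78
nΣxy − ΣxΣy = 19462.24 − 20164.65 = -702.41
nΣx² − (Σx)² = 456887.92 − 442890.25 = 13997.67; nΣy² − (Σy)² = 983.12 − 918.09 = 65.03
r = -702.41 / √(13997.67 × 65.03) = -702.41 / 954.0799 ≈ -0.736

-0.736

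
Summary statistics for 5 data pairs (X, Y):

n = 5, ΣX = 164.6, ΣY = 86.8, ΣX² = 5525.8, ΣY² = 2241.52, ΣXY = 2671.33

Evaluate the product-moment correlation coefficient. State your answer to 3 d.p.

-0.663

r = (nΣXY − ΣXΣY) / √[(nΣX² − (ΣX)²)(nΣY² − (ΣY)²)]
Numerator: 5×2671.33 − 164.6×86.8 = -930.63
Denominator: √[(27629 − 27093.16)(11207.6 − 7534.24)] = √[535.84 × 3673.36] = 1402.9730
r = -930.63 / 1402.9730 ≈ -0.663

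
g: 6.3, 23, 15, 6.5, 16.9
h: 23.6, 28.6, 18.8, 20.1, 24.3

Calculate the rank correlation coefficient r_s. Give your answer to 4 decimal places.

0.6000

Rank g: 1, 5, 3, 2, 4
Rank h: 3, 5, 1, 2, 4
d = rank(g) − rank(h): -2, 0, 2, 0, 0; Σd² = 8
ρ = 1 − 6Σd² / [n(n²−1)] = 1 − 6×8 / (5×24) = 1 − 48/120 ≈ 0.6000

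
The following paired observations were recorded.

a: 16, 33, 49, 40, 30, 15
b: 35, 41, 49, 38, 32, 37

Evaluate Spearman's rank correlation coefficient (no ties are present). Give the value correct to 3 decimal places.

0.714

Rank a: 2, 4, 6, 5, 3, 1
Rank b: 2, 5, 6, 4, 1, 3
d = rank(a) − rank(b): 0, -1, 0, 1, 2, -2; Σd² = 10
ρ = 1 − 6Σd² / [n(n²−1)] = 1 − 6×10 / (6×35) = 1 − 60/210 ≈ 0.714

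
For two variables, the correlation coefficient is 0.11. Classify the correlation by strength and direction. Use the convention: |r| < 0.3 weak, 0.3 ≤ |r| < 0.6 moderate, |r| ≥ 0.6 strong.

r = 0.11 > 0 so the relationship is positive.
|r| = 0.11, which falls in the weak range.

weak positive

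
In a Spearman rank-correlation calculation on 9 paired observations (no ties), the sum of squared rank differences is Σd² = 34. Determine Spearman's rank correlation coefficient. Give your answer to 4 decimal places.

0.7167

ρ = 1 − 6Σd² / [n(n²−1)] = 1 − 6×34 / (9×80)
  = 1 − 204/720 = 1 − 0.28333 ≈ 0.7167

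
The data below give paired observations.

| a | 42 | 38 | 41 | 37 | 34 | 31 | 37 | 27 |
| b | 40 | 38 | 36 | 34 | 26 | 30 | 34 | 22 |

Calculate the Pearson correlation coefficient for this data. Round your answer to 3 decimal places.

0.913

n = 8, Σa = 287, Σb = 260, Σa² = 10473, Σb² = 8712, Σab = 9524
nΣab − ΣaΣb = 76192 − 74620 = 1572
nΣa² − (Σa)² = 83784 − 82369 = 1415; nΣb² − (Σb)² = 69696 − 67600 = 2096
r = 1572 / √(1415 × 2096) = 1572 / 1722.1614 ≈ 0.913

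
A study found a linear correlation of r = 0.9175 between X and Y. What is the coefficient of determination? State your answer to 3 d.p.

0.842

r² = (0.9175)² = 0.842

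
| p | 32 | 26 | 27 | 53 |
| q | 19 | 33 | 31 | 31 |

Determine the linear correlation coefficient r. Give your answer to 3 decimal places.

0.054

n = 4, Σp = 138, Σq = 114, Σp² = 5238, Σq² = 3372, Σpq = 3946
nΣpq − ΣpΣq = 15784 − 15732 = 52
nΣp² − (Σp)² = 20952 − 19044 = 1908; nΣq² − (Σq)² = 13488 − 12996 = 492
r = 52 / √(1908 × 492) = 52 / 968.8839 ≈ 0.054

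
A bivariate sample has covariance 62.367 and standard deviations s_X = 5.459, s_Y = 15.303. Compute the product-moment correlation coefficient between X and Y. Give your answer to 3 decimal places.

0.747

r = Cov(X,Y) / (s_X · s_Y) = 62.367 / (5.459 × 15.303)
  = 62.367 / 83.5391 ≈ 0.747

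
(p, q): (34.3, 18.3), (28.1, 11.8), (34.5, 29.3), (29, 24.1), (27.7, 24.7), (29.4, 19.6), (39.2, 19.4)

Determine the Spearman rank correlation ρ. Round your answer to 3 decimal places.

Rank p: 5, 2, 6, 3, 1, 4, 7
Rank q: 2, 1, 7, 5, 6, 4, 3
d = rank(p) − rank(q): 3, 1, -1, -2, -5, 0, 4; Σd² = 56
ρ = 1 − 6Σd² / [n(n²−1)] = 1 − 6×56 / (7×48) = 1 − 336/336 ≈ 0.000

0.000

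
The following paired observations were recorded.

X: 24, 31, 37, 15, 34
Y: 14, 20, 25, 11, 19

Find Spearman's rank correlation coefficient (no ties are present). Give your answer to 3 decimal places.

0.900

Rank X: 2, 3, 5, 1, 4
Rank Y: 2, 4, 5, 1, 3
d = rank(X) − rank(Y): 0, -1, 0, 0, 1; Σd² = 2
ρ = 1 − 6Σd² / [n(n²−1)] = 1 − 6×2 / (5×24) = 1 − 12/120 ≈ 0.900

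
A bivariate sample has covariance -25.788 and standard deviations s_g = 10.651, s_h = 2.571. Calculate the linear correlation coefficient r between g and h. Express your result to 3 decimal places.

r = Cov(g,h) / (s_g · s_h) = -25.788 / (10.651 × 2.571)
  = -25.788 / 27.3837 ≈ -0.942

-0.942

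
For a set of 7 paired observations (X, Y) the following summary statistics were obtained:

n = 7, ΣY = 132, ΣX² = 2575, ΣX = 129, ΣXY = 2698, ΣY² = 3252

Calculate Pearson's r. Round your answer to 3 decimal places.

0.683

r = (nΣXY − ΣXΣY) / √[(nΣX² − (ΣX)²)(nΣY² − (ΣY)²)]
Numerator: 7×2698 − 129×132 = 1858
Denominator: √[(18025 − 16641)(22764 − 17424)] = √[1384 × 5340] = 2718.5584
r = 1858 / 2718.5584 ≈ 0.683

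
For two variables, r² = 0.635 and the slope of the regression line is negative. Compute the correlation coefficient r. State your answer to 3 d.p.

|r| = √0.635 = 0.797
The association is negative, so r = −0.797.

-0.797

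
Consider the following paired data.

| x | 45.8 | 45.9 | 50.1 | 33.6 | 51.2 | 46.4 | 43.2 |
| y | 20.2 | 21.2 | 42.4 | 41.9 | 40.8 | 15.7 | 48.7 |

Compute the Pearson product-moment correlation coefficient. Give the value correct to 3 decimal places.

-0.169

n = 7, Σx = 316.2, Σy = 230.9, Σx² = 14484.06, Σy² = 8693.67, Σxy = 10351.6
nΣxy − ΣxΣy = 72461.2 − 73010.58 = -549.38
nΣx² − (Σx)² = 101388.42 − 99982.44 = 1405.98; nΣy² − (Σy)² = 60855.69 − 53314.81 = 7540.88
r = -549.38 / √(1405.98 × 7540.88) = -549.38 / 3256.1214 ≈ -0.169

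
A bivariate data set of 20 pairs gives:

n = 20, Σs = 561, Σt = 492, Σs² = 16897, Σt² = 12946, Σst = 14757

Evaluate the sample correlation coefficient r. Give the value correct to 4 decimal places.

0.9669

r = (nΣst − ΣsΣt) / √[(nΣs² − (Σs)²)(nΣt² − (Σt)²)]
Numerator: 20×14757 − 561×492 = 19128
Denominator: √[(337940 − 314721)(258920 − 242064)] = √[23219 × 16856] = 19783.3128
r = 19128 / 19783.3128 ≈ 0.9669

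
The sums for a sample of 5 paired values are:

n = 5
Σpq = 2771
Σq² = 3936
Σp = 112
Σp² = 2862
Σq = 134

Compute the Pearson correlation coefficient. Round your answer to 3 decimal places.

r = (nΣpq − ΣpΣq) / √[(nΣp² − (Σp)²)(nΣq² − (Σq)²)]
Numerator: 5×2771 − 112×134 = -1153
Denominator: √[(14310 − 12544)(19680 − 17956)] = √[1766 × 1724] = 1744.8736
r = -1153 / 1744.8736 ≈ -0.661

-0.661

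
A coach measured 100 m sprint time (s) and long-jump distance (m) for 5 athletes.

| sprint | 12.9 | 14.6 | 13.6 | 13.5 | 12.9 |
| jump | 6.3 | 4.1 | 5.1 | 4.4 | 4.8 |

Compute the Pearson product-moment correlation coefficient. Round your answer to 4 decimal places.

n = 5, Σx = 67.5, Σy = 24.7, Σx² = 913.19, Σy² = 124.91, Σxy = 331.81
nΣxy − ΣxΣy = 1659.05 − 1667.25 = -8.2
nΣx² − (Σx)² = 4565.95 − 4556.25 = 9.7; nΣy² − (Σy)² = 624.55 − 610.09 = 14.46
r = -8.2 / √(9.7 × 14.46) = -8.2 / 11.8432 ≈ -0.6924

-0.6924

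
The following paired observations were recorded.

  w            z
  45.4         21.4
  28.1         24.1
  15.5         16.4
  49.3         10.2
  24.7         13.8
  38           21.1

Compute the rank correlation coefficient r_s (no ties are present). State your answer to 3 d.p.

-0.086

Rank w: 5, 3, 1, 6, 2, 4
Rank z: 5, 6, 3, 1, 2, 4
d = rank(w) − rank(z): 0, -3, -2, 5, 0, 0; Σd² = 38
ρ = 1 − 6Σd² / [n(n²−1)] = 1 − 6×38 / (6×35) = 1 − 228/210 ≈ -0.086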